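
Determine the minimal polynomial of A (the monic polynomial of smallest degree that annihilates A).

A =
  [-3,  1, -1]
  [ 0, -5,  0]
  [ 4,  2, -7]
x^2 + 10*x + 25

The characteristic polynomial is χ_A(x) = (x + 5)^3, so the eigenvalues are known. The minimal polynomial is
  m_A(x) = Π_λ (x − λ)^{k_λ}
where k_λ is the size of the *largest* Jordan block for λ (equivalently, the smallest k with (A − λI)^k v = 0 for every generalised eigenvector v of λ).

  λ = -5: largest Jordan block has size 2, contributing (x + 5)^2

So m_A(x) = (x + 5)^2 = x^2 + 10*x + 25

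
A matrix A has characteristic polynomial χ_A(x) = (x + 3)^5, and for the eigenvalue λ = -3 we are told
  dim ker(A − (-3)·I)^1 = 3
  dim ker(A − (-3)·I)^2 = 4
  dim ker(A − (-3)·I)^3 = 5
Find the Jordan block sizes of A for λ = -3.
Block sizes for λ = -3: [3, 1, 1]

From the dimensions of kernels of powers, the number of Jordan blocks of size at least j is d_j − d_{j−1} where d_j = dim ker(N^j) (with d_0 = 0). Computing the differences gives [3, 1, 1].
The number of blocks of size exactly k is (#blocks of size ≥ k) − (#blocks of size ≥ k + 1), so the partition is: 2 block(s) of size 1, 1 block(s) of size 3.
In nonincreasing order the block sizes are [3, 1, 1].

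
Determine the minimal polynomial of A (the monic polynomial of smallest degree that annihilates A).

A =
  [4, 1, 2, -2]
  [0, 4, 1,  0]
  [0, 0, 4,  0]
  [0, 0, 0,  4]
x^3 - 12*x^2 + 48*x - 64

The characteristic polynomial is χ_A(x) = (x - 4)^4, so the eigenvalues are known. The minimal polynomial is
  m_A(x) = Π_λ (x − λ)^{k_λ}
where k_λ is the size of the *largest* Jordan block for λ (equivalently, the smallest k with (A − λI)^k v = 0 for every generalised eigenvector v of λ).

  λ = 4: largest Jordan block has size 3, contributing (x − 4)^3

So m_A(x) = (x - 4)^3 = x^3 - 12*x^2 + 48*x - 64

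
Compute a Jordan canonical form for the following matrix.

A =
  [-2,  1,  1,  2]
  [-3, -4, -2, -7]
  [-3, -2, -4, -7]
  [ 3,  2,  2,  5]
J_2(-2) ⊕ J_1(-2) ⊕ J_1(1)

The characteristic polynomial is
  det(x·I − A) = x^4 + 5*x^3 + 6*x^2 - 4*x - 8 = (x - 1)*(x + 2)^3

Eigenvalues and multiplicities (the geometric multiplicity of λ is n − rank(A − λI), which equals the number of Jordan blocks for λ):
  λ = -2: algebraic multiplicity = 3, geometric multiplicity = 2
  λ = 1: algebraic multiplicity = 1, geometric multiplicity = 1

Determining the block sizes for each eigenvalue:
  λ = -2: 2 blocks summing to 3 forces exactly one block of size 2 and the rest size 1 → block sizes [2, 1]
  λ = 1: one block (gm = 1), so the single block has size am = 1 → block sizes [1]

Assembling the blocks gives a Jordan form
J =
  [-2,  1,  0, 0]
  [ 0, -2,  0, 0]
  [ 0,  0, -2, 0]
  [ 0,  0,  0, 1]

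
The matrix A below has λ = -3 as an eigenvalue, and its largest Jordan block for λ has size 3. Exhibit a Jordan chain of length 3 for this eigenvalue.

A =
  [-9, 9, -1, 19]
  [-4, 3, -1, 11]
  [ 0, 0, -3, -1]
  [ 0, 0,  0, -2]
A Jordan chain for λ = -3 of length 3:
v_1 = (-3, -2, 0, 0)ᵀ
v_2 = (-1, -1, 0, 0)ᵀ
v_3 = (0, 0, 1, 0)ᵀ

Let N = A − (-3)·I. We want v_3 with N^3 v_3 = 0 but N^2 v_3 ≠ 0; then v_{j-1} := N · v_j for j = 3, …, 2.

Pick v_3 = (0, 0, 1, 0)ᵀ.
Then v_2 = N · v_3 = (-1, -1, 0, 0)ᵀ.
Then v_1 = N · v_2 = (-3, -2, 0, 0)ᵀ.

Sanity check: (A − (-3)·I) v_1 = (0, 0, 0, 0)ᵀ = 0. ✓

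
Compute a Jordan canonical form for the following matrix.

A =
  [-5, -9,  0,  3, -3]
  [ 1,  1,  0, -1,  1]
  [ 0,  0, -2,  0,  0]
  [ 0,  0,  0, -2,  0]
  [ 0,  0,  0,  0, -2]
J_2(-2) ⊕ J_1(-2) ⊕ J_1(-2) ⊕ J_1(-2)

The characteristic polynomial is
  det(x·I − A) = x^5 + 10*x^4 + 40*x^3 + 80*x^2 + 80*x + 32 = (x + 2)^5

Eigenvalues and multiplicities (the geometric multiplicity of λ is n − rank(A − λI), which equals the number of Jordan blocks for λ):
  λ = -2: algebraic multiplicity = 5, geometric multiplicity = 4

Determining the block sizes for each eigenvalue:
  λ = -2: 4 blocks summing to 5 forces exactly one block of size 2 and the rest size 1 → block sizes [2, 1, 1, 1]

Assembling the blocks gives a Jordan form
J =
  [-2,  1,  0,  0,  0]
  [ 0, -2,  0,  0,  0]
  [ 0,  0, -2,  0,  0]
  [ 0,  0,  0, -2,  0]
  [ 0,  0,  0,  0, -2]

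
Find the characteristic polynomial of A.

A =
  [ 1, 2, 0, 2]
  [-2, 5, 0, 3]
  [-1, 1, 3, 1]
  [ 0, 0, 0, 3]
x^4 - 12*x^3 + 54*x^2 - 108*x + 81

Expanding det(x·I − A) (e.g. by cofactor expansion or by noting that A is similar to its Jordan form J, which has the same characteristic polynomial as A) gives
  χ_A(x) = x^4 - 12*x^3 + 54*x^2 - 108*x + 81
which factors as (x - 3)^4. The eigenvalues (with algebraic multiplicities) are λ = 3 with multiplicity 4.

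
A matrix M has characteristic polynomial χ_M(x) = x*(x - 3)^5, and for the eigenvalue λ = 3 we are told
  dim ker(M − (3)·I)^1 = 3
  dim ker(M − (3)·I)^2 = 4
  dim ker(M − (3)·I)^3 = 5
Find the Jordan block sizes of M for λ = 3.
Block sizes for λ = 3: [3, 1, 1]

From the dimensions of kernels of powers, the number of Jordan blocks of size at least j is d_j − d_{j−1} where d_j = dim ker(N^j) (with d_0 = 0). Computing the differences gives [3, 1, 1].
The number of blocks of size exactly k is (#blocks of size ≥ k) − (#blocks of size ≥ k + 1), so the partition is: 2 block(s) of size 1, 1 block(s) of size 3.
In nonincreasing order the block sizes are [3, 1, 1].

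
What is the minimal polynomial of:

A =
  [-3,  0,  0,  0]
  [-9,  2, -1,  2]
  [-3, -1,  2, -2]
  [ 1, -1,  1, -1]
x^3 + x^2 - 5*x + 3

The characteristic polynomial is χ_A(x) = (x - 1)^3*(x + 3), so the eigenvalues are known. The minimal polynomial is
  m_A(x) = Π_λ (x − λ)^{k_λ}
where k_λ is the size of the *largest* Jordan block for λ (equivalently, the smallest k with (A − λI)^k v = 0 for every generalised eigenvector v of λ).

  λ = -3: largest Jordan block has size 1, contributing (x + 3)
  λ = 1: largest Jordan block has size 2, contributing (x − 1)^2

So m_A(x) = (x - 1)^2*(x + 3) = x^3 + x^2 - 5*x + 3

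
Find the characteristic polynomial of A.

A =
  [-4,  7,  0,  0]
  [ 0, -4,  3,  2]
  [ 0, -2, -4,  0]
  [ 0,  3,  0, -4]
x^4 + 16*x^3 + 96*x^2 + 256*x + 256

Expanding det(x·I − A) (e.g. by cofactor expansion or by noting that A is similar to its Jordan form J, which has the same characteristic polynomial as A) gives
  χ_A(x) = x^4 + 16*x^3 + 96*x^2 + 256*x + 256
which factors as (x + 4)^4. The eigenvalues (with algebraic multiplicities) are λ = -4 with multiplicity 4.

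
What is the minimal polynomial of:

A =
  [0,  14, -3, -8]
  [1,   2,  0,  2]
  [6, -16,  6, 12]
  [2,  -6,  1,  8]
x^3 - 12*x^2 + 48*x - 64

The characteristic polynomial is χ_A(x) = (x - 4)^4, so the eigenvalues are known. The minimal polynomial is
  m_A(x) = Π_λ (x − λ)^{k_λ}
where k_λ is the size of the *largest* Jordan block for λ (equivalently, the smallest k with (A − λI)^k v = 0 for every generalised eigenvector v of λ).

  λ = 4: largest Jordan block has size 3, contributing (x − 4)^3

So m_A(x) = (x - 4)^3 = x^3 - 12*x^2 + 48*x - 64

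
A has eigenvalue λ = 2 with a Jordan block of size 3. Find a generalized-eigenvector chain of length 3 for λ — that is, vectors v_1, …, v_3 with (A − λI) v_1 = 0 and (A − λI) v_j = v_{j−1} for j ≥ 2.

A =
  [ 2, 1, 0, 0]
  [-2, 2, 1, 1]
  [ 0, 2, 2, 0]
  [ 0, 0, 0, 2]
A Jordan chain for λ = 2 of length 3:
v_1 = (-2, 0, -4, 0)ᵀ
v_2 = (0, -2, 0, 0)ᵀ
v_3 = (1, 0, 0, 0)ᵀ

Let N = A − (2)·I. We want v_3 with N^3 v_3 = 0 but N^2 v_3 ≠ 0; then v_{j-1} := N · v_j for j = 3, …, 2.

Pick v_3 = (1, 0, 0, 0)ᵀ.
Then v_2 = N · v_3 = (0, -2, 0, 0)ᵀ.
Then v_1 = N · v_2 = (-2, 0, -4, 0)ᵀ.

Sanity check: (A − (2)·I) v_1 = (0, 0, 0, 0)ᵀ = 0. ✓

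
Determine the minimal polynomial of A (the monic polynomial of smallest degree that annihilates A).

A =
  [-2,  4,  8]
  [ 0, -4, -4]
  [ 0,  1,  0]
x^2 + 4*x + 4

The characteristic polynomial is χ_A(x) = (x + 2)^3, so the eigenvalues are known. The minimal polynomial is
  m_A(x) = Π_λ (x − λ)^{k_λ}
where k_λ is the size of the *largest* Jordan block for λ (equivalently, the smallest k with (A − λI)^k v = 0 for every generalised eigenvector v of λ).

  λ = -2: largest Jordan block has size 2, contributing (x + 2)^2

So m_A(x) = (x + 2)^2 = x^2 + 4*x + 4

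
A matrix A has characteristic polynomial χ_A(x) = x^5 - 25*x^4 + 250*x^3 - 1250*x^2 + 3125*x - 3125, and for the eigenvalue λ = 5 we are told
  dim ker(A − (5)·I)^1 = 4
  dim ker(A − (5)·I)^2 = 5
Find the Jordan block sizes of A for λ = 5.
Block sizes for λ = 5: [2, 1, 1, 1]

From the dimensions of kernels of powers, the number of Jordan blocks of size at least j is d_j − d_{j−1} where d_j = dim ker(N^j) (with d_0 = 0). Computing the differences gives [4, 1].
The number of blocks of size exactly k is (#blocks of size ≥ k) − (#blocks of size ≥ k + 1), so the partition is: 3 block(s) of size 1, 1 block(s) of size 2.
In nonincreasing order the block sizes are [2, 1, 1, 1].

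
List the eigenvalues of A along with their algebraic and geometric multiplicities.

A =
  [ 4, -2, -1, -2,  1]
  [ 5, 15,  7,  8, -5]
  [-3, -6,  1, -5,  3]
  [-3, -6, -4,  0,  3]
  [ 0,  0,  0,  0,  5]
λ = 5: alg = 5, geom = 3

Step 1 — factor the characteristic polynomial to read off the algebraic multiplicities:
  χ_A(x) = (x - 5)^5

Step 2 — compute geometric multiplicities via the rank-nullity identity g(λ) = n − rank(A − λI):
  rank(A − (5)·I) = 2, so dim ker(A − (5)·I) = n − 2 = 3

Summary:
  λ = 5: algebraic multiplicity = 5, geometric multiplicity = 3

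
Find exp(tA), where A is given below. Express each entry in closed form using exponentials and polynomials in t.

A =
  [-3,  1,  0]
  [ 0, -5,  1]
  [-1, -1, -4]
e^{tA} =
  [t^2*exp(-4*t)/2 + t*exp(-4*t) + exp(-4*t), t*exp(-4*t), t^2*exp(-4*t)/2]
  [-t^2*exp(-4*t)/2, -t*exp(-4*t) + exp(-4*t), -t^2*exp(-4*t)/2 + t*exp(-4*t)]
  [-t^2*exp(-4*t)/2 - t*exp(-4*t), -t*exp(-4*t), -t^2*exp(-4*t)/2 + exp(-4*t)]

Strategy: write A = P · J · P⁻¹ where J is a Jordan canonical form, so e^{tA} = P · e^{tJ} · P⁻¹, and e^{tJ} can be computed block-by-block.

A has Jordan form
J =
  [-4,  1,  0]
  [ 0, -4,  1]
  [ 0,  0, -4]
(up to reordering of blocks).

Per-block formulas:
  For a 3×3 Jordan block J_3(-4): exp(t · J_3(-4)) = e^(-4t)·(I + t·N + (t^2/2)·N^2), where N is the 3×3 nilpotent shift.

After assembling e^{tJ} and conjugating by P, we get:

e^{tA} =
  [t^2*exp(-4*t)/2 + t*exp(-4*t) + exp(-4*t), t*exp(-4*t), t^2*exp(-4*t)/2]
  [-t^2*exp(-4*t)/2, -t*exp(-4*t) + exp(-4*t), -t^2*exp(-4*t)/2 + t*exp(-4*t)]
  [-t^2*exp(-4*t)/2 - t*exp(-4*t), -t*exp(-4*t), -t^2*exp(-4*t)/2 + exp(-4*t)]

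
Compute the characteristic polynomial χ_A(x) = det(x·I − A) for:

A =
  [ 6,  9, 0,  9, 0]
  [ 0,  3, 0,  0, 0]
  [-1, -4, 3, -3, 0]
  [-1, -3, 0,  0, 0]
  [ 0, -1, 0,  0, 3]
x^5 - 15*x^4 + 90*x^3 - 270*x^2 + 405*x - 243

Expanding det(x·I − A) (e.g. by cofactor expansion or by noting that A is similar to its Jordan form J, which has the same characteristic polynomial as A) gives
  χ_A(x) = x^5 - 15*x^4 + 90*x^3 - 270*x^2 + 405*x - 243
which factors as (x - 3)^5. The eigenvalues (with algebraic multiplicities) are λ = 3 with multiplicity 5.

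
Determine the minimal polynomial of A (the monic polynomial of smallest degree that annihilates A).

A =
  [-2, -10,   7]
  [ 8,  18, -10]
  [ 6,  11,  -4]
x^3 - 12*x^2 + 48*x - 64

The characteristic polynomial is χ_A(x) = (x - 4)^3, so the eigenvalues are known. The minimal polynomial is
  m_A(x) = Π_λ (x − λ)^{k_λ}
where k_λ is the size of the *largest* Jordan block for λ (equivalently, the smallest k with (A − λI)^k v = 0 for every generalised eigenvector v of λ).

  λ = 4: largest Jordan block has size 3, contributing (x − 4)^3

So m_A(x) = (x - 4)^3 = x^3 - 12*x^2 + 48*x - 64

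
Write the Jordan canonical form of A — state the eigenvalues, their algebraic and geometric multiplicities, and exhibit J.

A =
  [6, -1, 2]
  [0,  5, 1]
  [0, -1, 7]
J_3(6)

The characteristic polynomial is
  det(x·I − A) = x^3 - 18*x^2 + 108*x - 216 = (x - 6)^3

Eigenvalues and multiplicities (the geometric multiplicity of λ is n − rank(A − λI), which equals the number of Jordan blocks for λ):
  λ = 6: algebraic multiplicity = 3, geometric multiplicity = 1

Determining the block sizes for each eigenvalue:
  λ = 6: one block (gm = 1), so the single block has size am = 3 → block sizes [3]

Assembling the blocks gives a Jordan form
J =
  [6, 1, 0]
  [0, 6, 1]
  [0, 0, 6]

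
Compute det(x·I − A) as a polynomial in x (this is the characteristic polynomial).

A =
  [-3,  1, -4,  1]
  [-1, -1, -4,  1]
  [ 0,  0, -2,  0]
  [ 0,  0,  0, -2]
x^4 + 8*x^3 + 24*x^2 + 32*x + 16

Expanding det(x·I − A) (e.g. by cofactor expansion or by noting that A is similar to its Jordan form J, which has the same characteristic polynomial as A) gives
  χ_A(x) = x^4 + 8*x^3 + 24*x^2 + 32*x + 16
which factors as (x + 2)^4. The eigenvalues (with algebraic multiplicities) are λ = -2 with multiplicity 4.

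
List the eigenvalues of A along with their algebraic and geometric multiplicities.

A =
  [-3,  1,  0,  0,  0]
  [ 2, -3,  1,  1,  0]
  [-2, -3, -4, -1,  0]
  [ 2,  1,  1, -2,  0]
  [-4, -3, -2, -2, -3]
λ = -3: alg = 5, geom = 3

Step 1 — factor the characteristic polynomial to read off the algebraic multiplicities:
  χ_A(x) = (x + 3)^5

Step 2 — compute geometric multiplicities via the rank-nullity identity g(λ) = n − rank(A − λI):
  rank(A − (-3)·I) = 2, so dim ker(A − (-3)·I) = n − 2 = 3

Summary:
  λ = -3: algebraic multiplicity = 5, geometric multiplicity = 3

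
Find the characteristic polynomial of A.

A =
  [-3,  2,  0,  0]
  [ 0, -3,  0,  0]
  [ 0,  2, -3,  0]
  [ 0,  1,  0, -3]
x^4 + 12*x^3 + 54*x^2 + 108*x + 81

Expanding det(x·I − A) (e.g. by cofactor expansion or by noting that A is similar to its Jordan form J, which has the same characteristic polynomial as A) gives
  χ_A(x) = x^4 + 12*x^3 + 54*x^2 + 108*x + 81
which factors as (x + 3)^4. The eigenvalues (with algebraic multiplicities) are λ = -3 with multiplicity 4.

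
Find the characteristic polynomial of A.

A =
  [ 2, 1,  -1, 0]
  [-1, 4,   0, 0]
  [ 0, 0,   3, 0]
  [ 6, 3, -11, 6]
x^4 - 15*x^3 + 81*x^2 - 189*x + 162

Expanding det(x·I − A) (e.g. by cofactor expansion or by noting that A is similar to its Jordan form J, which has the same characteristic polynomial as A) gives
  χ_A(x) = x^4 - 15*x^3 + 81*x^2 - 189*x + 162
which factors as (x - 6)*(x - 3)^3. The eigenvalues (with algebraic multiplicities) are λ = 3 with multiplicity 3, λ = 6 with multiplicity 1.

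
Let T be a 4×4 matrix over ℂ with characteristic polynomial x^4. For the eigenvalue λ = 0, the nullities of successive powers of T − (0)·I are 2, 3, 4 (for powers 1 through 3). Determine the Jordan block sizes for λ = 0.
Block sizes for λ = 0: [3, 1]

From the dimensions of kernels of powers, the number of Jordan blocks of size at least j is d_j − d_{j−1} where d_j = dim ker(N^j) (with d_0 = 0). Computing the differences gives [2, 1, 1].
The number of blocks of size exactly k is (#blocks of size ≥ k) − (#blocks of size ≥ k + 1), so the partition is: 1 block(s) of size 1, 1 block(s) of size 3.
In nonincreasing order the block sizes are [3, 1].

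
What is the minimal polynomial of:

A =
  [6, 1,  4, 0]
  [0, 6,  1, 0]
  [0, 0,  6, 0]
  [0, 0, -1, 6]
x^3 - 18*x^2 + 108*x - 216

The characteristic polynomial is χ_A(x) = (x - 6)^4, so the eigenvalues are known. The minimal polynomial is
  m_A(x) = Π_λ (x − λ)^{k_λ}
where k_λ is the size of the *largest* Jordan block for λ (equivalently, the smallest k with (A − λI)^k v = 0 for every generalised eigenvector v of λ).

  λ = 6: largest Jordan block has size 3, contributing (x − 6)^3

So m_A(x) = (x - 6)^3 = x^3 - 18*x^2 + 108*x - 216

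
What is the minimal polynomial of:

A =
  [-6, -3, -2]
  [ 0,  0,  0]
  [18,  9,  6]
x^2

The characteristic polynomial is χ_A(x) = x^3, so the eigenvalues are known. The minimal polynomial is
  m_A(x) = Π_λ (x − λ)^{k_λ}
where k_λ is the size of the *largest* Jordan block for λ (equivalently, the smallest k with (A − λI)^k v = 0 for every generalised eigenvector v of λ).

  λ = 0: largest Jordan block has size 2, contributing (x − 0)^2

So m_A(x) = x^2 = x^2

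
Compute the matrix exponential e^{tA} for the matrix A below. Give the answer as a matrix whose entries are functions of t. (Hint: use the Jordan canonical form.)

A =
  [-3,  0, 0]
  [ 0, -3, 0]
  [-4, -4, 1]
e^{tA} =
  [exp(-3*t), 0, 0]
  [0, exp(-3*t), 0]
  [-exp(t) + exp(-3*t), -exp(t) + exp(-3*t), exp(t)]

Strategy: write A = P · J · P⁻¹ where J is a Jordan canonical form, so e^{tA} = P · e^{tJ} · P⁻¹, and e^{tJ} can be computed block-by-block.

A has Jordan form
J =
  [-3,  0, 0]
  [ 0, -3, 0]
  [ 0,  0, 1]
(up to reordering of blocks).

Per-block formulas:
  For a 1×1 block at λ = 1: exp(t · [1]) = [e^(1t)].
  For a 1×1 block at λ = -3: exp(t · [-3]) = [e^(-3t)].

After assembling e^{tJ} and conjugating by P, we get:

e^{tA} =
  [exp(-3*t), 0, 0]
  [0, exp(-3*t), 0]
  [-exp(t) + exp(-3*t), -exp(t) + exp(-3*t), exp(t)]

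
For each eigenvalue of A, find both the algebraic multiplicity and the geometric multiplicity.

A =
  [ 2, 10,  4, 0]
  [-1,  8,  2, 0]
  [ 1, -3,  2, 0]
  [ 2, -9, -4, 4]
λ = 4: alg = 4, geom = 2

Step 1 — factor the characteristic polynomial to read off the algebraic multiplicities:
  χ_A(x) = (x - 4)^4

Step 2 — compute geometric multiplicities via the rank-nullity identity g(λ) = n − rank(A − λI):
  rank(A − (4)·I) = 2, so dim ker(A − (4)·I) = n − 2 = 2

Summary:
  λ = 4: algebraic multiplicity = 4, geometric multiplicity = 2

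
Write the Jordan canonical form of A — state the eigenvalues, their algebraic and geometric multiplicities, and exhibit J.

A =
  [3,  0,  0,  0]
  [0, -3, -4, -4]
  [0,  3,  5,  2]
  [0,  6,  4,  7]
J_2(3) ⊕ J_1(3) ⊕ J_1(3)

The characteristic polynomial is
  det(x·I − A) = x^4 - 12*x^3 + 54*x^2 - 108*x + 81 = (x - 3)^4

Eigenvalues and multiplicities (the geometric multiplicity of λ is n − rank(A − λI), which equals the number of Jordan blocks for λ):
  λ = 3: algebraic multiplicity = 4, geometric multiplicity = 3

Determining the block sizes for each eigenvalue:
  λ = 3: 3 blocks summing to 4 forces exactly one block of size 2 and the rest size 1 → block sizes [2, 1, 1]

Assembling the blocks gives a Jordan form
J =
  [3, 1, 0, 0]
  [0, 3, 0, 0]
  [0, 0, 3, 0]
  [0, 0, 0, 3]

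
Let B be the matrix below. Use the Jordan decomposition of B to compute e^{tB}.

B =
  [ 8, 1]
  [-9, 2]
e^{tB} =
  [3*t*exp(5*t) + exp(5*t), t*exp(5*t)]
  [-9*t*exp(5*t), -3*t*exp(5*t) + exp(5*t)]

Strategy: write B = P · J · P⁻¹ where J is a Jordan canonical form, so e^{tB} = P · e^{tJ} · P⁻¹, and e^{tJ} can be computed block-by-block.

B has Jordan form
J =
  [5, 1]
  [0, 5]
(up to reordering of blocks).

Per-block formulas:
  For a 2×2 Jordan block J_2(5): exp(t · J_2(5)) = e^(5t)·(I + t·N), where N is the 2×2 nilpotent shift.

After assembling e^{tJ} and conjugating by P, we get:

e^{tB} =
  [3*t*exp(5*t) + exp(5*t), t*exp(5*t)]
  [-9*t*exp(5*t), -3*t*exp(5*t) + exp(5*t)]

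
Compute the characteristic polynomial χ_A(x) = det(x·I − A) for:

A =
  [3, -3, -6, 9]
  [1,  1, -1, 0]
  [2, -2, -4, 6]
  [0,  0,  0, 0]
x^4

Expanding det(x·I − A) (e.g. by cofactor expansion or by noting that A is similar to its Jordan form J, which has the same characteristic polynomial as A) gives
  χ_A(x) = x^4
which factors as x^4. The eigenvalues (with algebraic multiplicities) are λ = 0 with multiplicity 4.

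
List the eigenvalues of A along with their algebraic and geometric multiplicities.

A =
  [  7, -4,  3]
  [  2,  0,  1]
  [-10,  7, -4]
λ = 1: alg = 3, geom = 1

Step 1 — factor the characteristic polynomial to read off the algebraic multiplicities:
  χ_A(x) = (x - 1)^3

Step 2 — compute geometric multiplicities via the rank-nullity identity g(λ) = n − rank(A − λI):
  rank(A − (1)·I) = 2, so dim ker(A − (1)·I) = n − 2 = 1

Summary:
  λ = 1: algebraic multiplicity = 3, geometric multiplicity = 1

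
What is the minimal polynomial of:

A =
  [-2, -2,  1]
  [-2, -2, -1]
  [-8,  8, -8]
x^2 + 8*x + 16

The characteristic polynomial is χ_A(x) = (x + 4)^3, so the eigenvalues are known. The minimal polynomial is
  m_A(x) = Π_λ (x − λ)^{k_λ}
where k_λ is the size of the *largest* Jordan block for λ (equivalently, the smallest k with (A − λI)^k v = 0 for every generalised eigenvector v of λ).

  λ = -4: largest Jordan block has size 2, contributing (x + 4)^2

So m_A(x) = (x + 4)^2 = x^2 + 8*x + 16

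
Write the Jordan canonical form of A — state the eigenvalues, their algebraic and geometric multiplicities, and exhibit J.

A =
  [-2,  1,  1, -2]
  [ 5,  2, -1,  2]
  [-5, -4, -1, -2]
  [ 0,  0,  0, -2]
J_2(-2) ⊕ J_1(-2) ⊕ J_1(3)

The characteristic polynomial is
  det(x·I − A) = x^4 + 3*x^3 - 6*x^2 - 28*x - 24 = (x - 3)*(x + 2)^3

Eigenvalues and multiplicities (the geometric multiplicity of λ is n − rank(A − λI), which equals the number of Jordan blocks for λ):
  λ = -2: algebraic multiplicity = 3, geometric multiplicity = 2
  λ = 3: algebraic multiplicity = 1, geometric multiplicity = 1

Determining the block sizes for each eigenvalue:
  λ = -2: 2 blocks summing to 3 forces exactly one block of size 2 and the rest size 1 → block sizes [2, 1]
  λ = 3: one block (gm = 1), so the single block has size am = 1 → block sizes [1]

Assembling the blocks gives a Jordan form
J =
  [-2,  1,  0, 0]
  [ 0, -2,  0, 0]
  [ 0,  0, -2, 0]
  [ 0,  0,  0, 3]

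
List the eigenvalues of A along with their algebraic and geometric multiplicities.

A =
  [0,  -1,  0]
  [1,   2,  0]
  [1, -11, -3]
λ = -3: alg = 1, geom = 1; λ = 1: alg = 2, geom = 1

Step 1 — factor the characteristic polynomial to read off the algebraic multiplicities:
  χ_A(x) = (x - 1)^2*(x + 3)

Step 2 — compute geometric multiplicities via the rank-nullity identity g(λ) = n − rank(A − λI):
  rank(A − (-3)·I) = 2, so dim ker(A − (-3)·I) = n − 2 = 1
  rank(A − (1)·I) = 2, so dim ker(A − (1)·I) = n − 2 = 1

Summary:
  λ = -3: algebraic multiplicity = 1, geometric multiplicity = 1
  λ = 1: algebraic multiplicity = 2, geometric multiplicity = 1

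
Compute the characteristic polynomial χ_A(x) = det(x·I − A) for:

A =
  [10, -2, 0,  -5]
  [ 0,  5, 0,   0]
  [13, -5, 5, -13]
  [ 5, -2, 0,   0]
x^4 - 20*x^3 + 150*x^2 - 500*x + 625

Expanding det(x·I − A) (e.g. by cofactor expansion or by noting that A is similar to its Jordan form J, which has the same characteristic polynomial as A) gives
  χ_A(x) = x^4 - 20*x^3 + 150*x^2 - 500*x + 625
which factors as (x - 5)^4. The eigenvalues (with algebraic multiplicities) are λ = 5 with multiplicity 4.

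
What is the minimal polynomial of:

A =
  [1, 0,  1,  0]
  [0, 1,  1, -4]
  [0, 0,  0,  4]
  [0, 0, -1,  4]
x^3 - 5*x^2 + 8*x - 4

The characteristic polynomial is χ_A(x) = (x - 2)^2*(x - 1)^2, so the eigenvalues are known. The minimal polynomial is
  m_A(x) = Π_λ (x − λ)^{k_λ}
where k_λ is the size of the *largest* Jordan block for λ (equivalently, the smallest k with (A − λI)^k v = 0 for every generalised eigenvector v of λ).

  λ = 1: largest Jordan block has size 1, contributing (x − 1)
  λ = 2: largest Jordan block has size 2, contributing (x − 2)^2

So m_A(x) = (x - 2)^2*(x - 1) = x^3 - 5*x^2 + 8*x - 4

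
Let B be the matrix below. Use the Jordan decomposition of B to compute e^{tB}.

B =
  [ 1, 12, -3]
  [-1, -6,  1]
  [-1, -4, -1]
e^{tB} =
  [3*t*exp(-2*t) + exp(-2*t), 12*t*exp(-2*t), -3*t*exp(-2*t)]
  [-t*exp(-2*t), -4*t*exp(-2*t) + exp(-2*t), t*exp(-2*t)]
  [-t*exp(-2*t), -4*t*exp(-2*t), t*exp(-2*t) + exp(-2*t)]

Strategy: write B = P · J · P⁻¹ where J is a Jordan canonical form, so e^{tB} = P · e^{tJ} · P⁻¹, and e^{tJ} can be computed block-by-block.

B has Jordan form
J =
  [-2,  1,  0]
  [ 0, -2,  0]
  [ 0,  0, -2]
(up to reordering of blocks).

Per-block formulas:
  For a 2×2 Jordan block J_2(-2): exp(t · J_2(-2)) = e^(-2t)·(I + t·N), where N is the 2×2 nilpotent shift.
  For a 1×1 block at λ = -2: exp(t · [-2]) = [e^(-2t)].

After assembling e^{tJ} and conjugating by P, we get:

e^{tB} =
  [3*t*exp(-2*t) + exp(-2*t), 12*t*exp(-2*t), -3*t*exp(-2*t)]
  [-t*exp(-2*t), -4*t*exp(-2*t) + exp(-2*t), t*exp(-2*t)]
  [-t*exp(-2*t), -4*t*exp(-2*t), t*exp(-2*t) + exp(-2*t)]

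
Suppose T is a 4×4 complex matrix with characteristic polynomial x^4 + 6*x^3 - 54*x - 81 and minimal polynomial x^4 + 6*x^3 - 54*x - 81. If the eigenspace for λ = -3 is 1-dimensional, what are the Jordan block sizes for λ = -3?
Block sizes for λ = -3: [3]

Step 1 — from the characteristic polynomial, algebraic multiplicity of λ = -3 is 3. From dim ker(T − (-3)·I) = 1, there are exactly 1 Jordan blocks for λ = -3.
Step 2 — from the minimal polynomial, the factor (x + 3)^3 tells us the largest block for λ = -3 has size 3.
Step 3 — with total size 3, 1 blocks, and largest block 3, the block sizes (in nonincreasing order) are [3].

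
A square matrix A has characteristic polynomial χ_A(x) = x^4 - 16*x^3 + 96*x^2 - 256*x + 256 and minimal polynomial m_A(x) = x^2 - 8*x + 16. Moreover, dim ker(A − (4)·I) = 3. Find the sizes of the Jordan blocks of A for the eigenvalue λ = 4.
Block sizes for λ = 4: [2, 1, 1]

Step 1 — from the characteristic polynomial, algebraic multiplicity of λ = 4 is 4. From dim ker(A − (4)·I) = 3, there are exactly 3 Jordan blocks for λ = 4.
Step 2 — from the minimal polynomial, the factor (x − 4)^2 tells us the largest block for λ = 4 has size 2.
Step 3 — with total size 4, 3 blocks, and largest block 2, the block sizes (in nonincreasing order) are [2, 1, 1].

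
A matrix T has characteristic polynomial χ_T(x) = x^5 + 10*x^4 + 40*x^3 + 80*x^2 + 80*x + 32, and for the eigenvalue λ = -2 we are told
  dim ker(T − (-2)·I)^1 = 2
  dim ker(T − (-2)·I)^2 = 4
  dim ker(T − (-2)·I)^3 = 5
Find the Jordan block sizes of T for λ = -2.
Block sizes for λ = -2: [3, 2]

From the dimensions of kernels of powers, the number of Jordan blocks of size at least j is d_j − d_{j−1} where d_j = dim ker(N^j) (with d_0 = 0). Computing the differences gives [2, 2, 1].
The number of blocks of size exactly k is (#blocks of size ≥ k) − (#blocks of size ≥ k + 1), so the partition is: 1 block(s) of size 2, 1 block(s) of size 3.
In nonincreasing order the block sizes are [3, 2].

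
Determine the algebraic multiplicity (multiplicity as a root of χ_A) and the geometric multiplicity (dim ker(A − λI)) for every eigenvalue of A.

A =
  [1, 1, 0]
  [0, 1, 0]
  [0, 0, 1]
λ = 1: alg = 3, geom = 2

Step 1 — factor the characteristic polynomial to read off the algebraic multiplicities:
  χ_A(x) = (x - 1)^3

Step 2 — compute geometric multiplicities via the rank-nullity identity g(λ) = n − rank(A − λI):
  rank(A − (1)·I) = 1, so dim ker(A − (1)·I) = n − 1 = 2

Summary:
  λ = 1: algebraic multiplicity = 3, geometric multiplicity = 2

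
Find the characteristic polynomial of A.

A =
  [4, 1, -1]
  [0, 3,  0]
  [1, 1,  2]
x^3 - 9*x^2 + 27*x - 27

Expanding det(x·I − A) (e.g. by cofactor expansion or by noting that A is similar to its Jordan form J, which has the same characteristic polynomial as A) gives
  χ_A(x) = x^3 - 9*x^2 + 27*x - 27
which factors as (x - 3)^3. The eigenvalues (with algebraic multiplicities) are λ = 3 with multiplicity 3.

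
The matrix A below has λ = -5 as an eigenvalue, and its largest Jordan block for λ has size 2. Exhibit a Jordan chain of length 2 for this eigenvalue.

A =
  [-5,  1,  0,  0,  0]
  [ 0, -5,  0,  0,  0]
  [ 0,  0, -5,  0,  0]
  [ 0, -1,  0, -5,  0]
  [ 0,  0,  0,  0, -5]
A Jordan chain for λ = -5 of length 2:
v_1 = (1, 0, 0, -1, 0)ᵀ
v_2 = (0, 1, 0, 0, 0)ᵀ

Let N = A − (-5)·I. We want v_2 with N^2 v_2 = 0 but N^1 v_2 ≠ 0; then v_{j-1} := N · v_j for j = 2, …, 2.

Pick v_2 = (0, 1, 0, 0, 0)ᵀ.
Then v_1 = N · v_2 = (1, 0, 0, -1, 0)ᵀ.

Sanity check: (A − (-5)·I) v_1 = (0, 0, 0, 0, 0)ᵀ = 0. ✓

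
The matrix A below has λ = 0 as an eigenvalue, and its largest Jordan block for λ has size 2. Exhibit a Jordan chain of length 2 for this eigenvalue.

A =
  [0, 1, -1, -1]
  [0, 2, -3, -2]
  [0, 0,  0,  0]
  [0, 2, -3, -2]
A Jordan chain for λ = 0 of length 2:
v_1 = (1, 2, 0, 2)ᵀ
v_2 = (0, 1, 0, 0)ᵀ

Let N = A − (0)·I. We want v_2 with N^2 v_2 = 0 but N^1 v_2 ≠ 0; then v_{j-1} := N · v_j for j = 2, …, 2.

Pick v_2 = (0, 1, 0, 0)ᵀ.
Then v_1 = N · v_2 = (1, 2, 0, 2)ᵀ.

Sanity check: (A − (0)·I) v_1 = (0, 0, 0, 0)ᵀ = 0. ✓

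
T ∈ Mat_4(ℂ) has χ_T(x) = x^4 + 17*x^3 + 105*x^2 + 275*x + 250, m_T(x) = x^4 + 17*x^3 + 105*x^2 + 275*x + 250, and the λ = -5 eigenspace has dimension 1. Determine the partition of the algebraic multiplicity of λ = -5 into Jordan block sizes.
Block sizes for λ = -5: [3]

Step 1 — from the characteristic polynomial, algebraic multiplicity of λ = -5 is 3. From dim ker(T − (-5)·I) = 1, there are exactly 1 Jordan blocks for λ = -5.
Step 2 — from the minimal polynomial, the factor (x + 5)^3 tells us the largest block for λ = -5 has size 3.
Step 3 — with total size 3, 1 blocks, and largest block 3, the block sizes (in nonincreasing order) are [3].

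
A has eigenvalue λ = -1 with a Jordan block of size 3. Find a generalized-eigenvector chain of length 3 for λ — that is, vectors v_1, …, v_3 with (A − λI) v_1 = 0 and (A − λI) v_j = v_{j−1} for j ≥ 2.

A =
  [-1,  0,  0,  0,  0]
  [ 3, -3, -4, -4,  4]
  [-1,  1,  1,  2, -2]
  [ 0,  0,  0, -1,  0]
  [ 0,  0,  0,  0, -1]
A Jordan chain for λ = -1 of length 3:
v_1 = (0, -2, 1, 0, 0)ᵀ
v_2 = (0, 3, -1, 0, 0)ᵀ
v_3 = (1, 0, 0, 0, 0)ᵀ

Let N = A − (-1)·I. We want v_3 with N^3 v_3 = 0 but N^2 v_3 ≠ 0; then v_{j-1} := N · v_j for j = 3, …, 2.

Pick v_3 = (1, 0, 0, 0, 0)ᵀ.
Then v_2 = N · v_3 = (0, 3, -1, 0, 0)ᵀ.
Then v_1 = N · v_2 = (0, -2, 1, 0, 0)ᵀ.

Sanity check: (A − (-1)·I) v_1 = (0, 0, 0, 0, 0)ᵀ = 0. ✓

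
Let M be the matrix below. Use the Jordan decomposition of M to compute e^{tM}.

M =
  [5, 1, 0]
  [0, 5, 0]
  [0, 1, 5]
e^{tM} =
  [exp(5*t), t*exp(5*t), 0]
  [0, exp(5*t), 0]
  [0, t*exp(5*t), exp(5*t)]

Strategy: write M = P · J · P⁻¹ where J is a Jordan canonical form, so e^{tM} = P · e^{tJ} · P⁻¹, and e^{tJ} can be computed block-by-block.

M has Jordan form
J =
  [5, 1, 0]
  [0, 5, 0]
  [0, 0, 5]
(up to reordering of blocks).

Per-block formulas:
  For a 2×2 Jordan block J_2(5): exp(t · J_2(5)) = e^(5t)·(I + t·N), where N is the 2×2 nilpotent shift.
  For a 1×1 block at λ = 5: exp(t · [5]) = [e^(5t)].

After assembling e^{tJ} and conjugating by P, we get:

e^{tM} =
  [exp(5*t), t*exp(5*t), 0]
  [0, exp(5*t), 0]
  [0, t*exp(5*t), exp(5*t)]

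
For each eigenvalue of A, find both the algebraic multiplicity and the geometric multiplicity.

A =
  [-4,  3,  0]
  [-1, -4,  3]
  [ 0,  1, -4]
λ = -4: alg = 3, geom = 1

Step 1 — factor the characteristic polynomial to read off the algebraic multiplicities:
  χ_A(x) = (x + 4)^3

Step 2 — compute geometric multiplicities via the rank-nullity identity g(λ) = n − rank(A − λI):
  rank(A − (-4)·I) = 2, so dim ker(A − (-4)·I) = n − 2 = 1

Summary:
  λ = -4: algebraic multiplicity = 3, geometric multiplicity = 1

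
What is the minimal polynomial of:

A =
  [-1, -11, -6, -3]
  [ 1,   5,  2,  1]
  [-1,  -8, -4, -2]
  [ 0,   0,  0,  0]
x^3

The characteristic polynomial is χ_A(x) = x^4, so the eigenvalues are known. The minimal polynomial is
  m_A(x) = Π_λ (x − λ)^{k_λ}
where k_λ is the size of the *largest* Jordan block for λ (equivalently, the smallest k with (A − λI)^k v = 0 for every generalised eigenvector v of λ).

  λ = 0: largest Jordan block has size 3, contributing (x − 0)^3

So m_A(x) = x^3 = x^3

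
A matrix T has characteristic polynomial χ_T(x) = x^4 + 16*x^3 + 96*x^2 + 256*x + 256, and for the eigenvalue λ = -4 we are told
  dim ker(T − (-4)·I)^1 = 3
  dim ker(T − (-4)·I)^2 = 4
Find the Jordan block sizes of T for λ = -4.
Block sizes for λ = -4: [2, 1, 1]

From the dimensions of kernels of powers, the number of Jordan blocks of size at least j is d_j − d_{j−1} where d_j = dim ker(N^j) (with d_0 = 0). Computing the differences gives [3, 1].
The number of blocks of size exactly k is (#blocks of size ≥ k) − (#blocks of size ≥ k + 1), so the partition is: 2 block(s) of size 1, 1 block(s) of size 2.
In nonincreasing order the block sizes are [2, 1, 1].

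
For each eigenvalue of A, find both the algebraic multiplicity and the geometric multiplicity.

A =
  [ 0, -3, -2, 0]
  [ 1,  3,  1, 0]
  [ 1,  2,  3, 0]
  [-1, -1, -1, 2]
λ = 2: alg = 4, geom = 2

Step 1 — factor the characteristic polynomial to read off the algebraic multiplicities:
  χ_A(x) = (x - 2)^4

Step 2 — compute geometric multiplicities via the rank-nullity identity g(λ) = n − rank(A − λI):
  rank(A − (2)·I) = 2, so dim ker(A − (2)·I) = n − 2 = 2

Summary:
  λ = 2: algebraic multiplicity = 4, geometric multiplicity = 2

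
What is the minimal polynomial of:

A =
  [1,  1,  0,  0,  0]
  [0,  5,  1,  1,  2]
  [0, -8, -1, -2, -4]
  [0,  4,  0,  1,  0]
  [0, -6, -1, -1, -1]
x^3 - 3*x^2 + 3*x - 1

The characteristic polynomial is χ_A(x) = (x - 1)^5, so the eigenvalues are known. The minimal polynomial is
  m_A(x) = Π_λ (x − λ)^{k_λ}
where k_λ is the size of the *largest* Jordan block for λ (equivalently, the smallest k with (A − λI)^k v = 0 for every generalised eigenvector v of λ).

  λ = 1: largest Jordan block has size 3, contributing (x − 1)^3

So m_A(x) = (x - 1)^3 = x^3 - 3*x^2 + 3*x - 1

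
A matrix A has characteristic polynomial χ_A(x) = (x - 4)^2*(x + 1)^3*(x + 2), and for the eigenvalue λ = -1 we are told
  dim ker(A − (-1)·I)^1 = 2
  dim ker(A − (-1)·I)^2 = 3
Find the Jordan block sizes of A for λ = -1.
Block sizes for λ = -1: [2, 1]

From the dimensions of kernels of powers, the number of Jordan blocks of size at least j is d_j − d_{j−1} where d_j = dim ker(N^j) (with d_0 = 0). Computing the differences gives [2, 1].
The number of blocks of size exactly k is (#blocks of size ≥ k) − (#blocks of size ≥ k + 1), so the partition is: 1 block(s) of size 1, 1 block(s) of size 2.
In nonincreasing order the block sizes are [2, 1].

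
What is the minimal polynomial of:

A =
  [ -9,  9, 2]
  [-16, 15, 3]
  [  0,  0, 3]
x^3 - 9*x^2 + 27*x - 27

The characteristic polynomial is χ_A(x) = (x - 3)^3, so the eigenvalues are known. The minimal polynomial is
  m_A(x) = Π_λ (x − λ)^{k_λ}
where k_λ is the size of the *largest* Jordan block for λ (equivalently, the smallest k with (A − λI)^k v = 0 for every generalised eigenvector v of λ).

  λ = 3: largest Jordan block has size 3, contributing (x − 3)^3

So m_A(x) = (x - 3)^3 = x^3 - 9*x^2 + 27*x - 27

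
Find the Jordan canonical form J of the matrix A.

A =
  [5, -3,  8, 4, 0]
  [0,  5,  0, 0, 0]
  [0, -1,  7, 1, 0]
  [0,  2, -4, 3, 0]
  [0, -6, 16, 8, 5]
J_2(5) ⊕ J_2(5) ⊕ J_1(5)

The characteristic polynomial is
  det(x·I − A) = x^5 - 25*x^4 + 250*x^3 - 1250*x^2 + 3125*x - 3125 = (x - 5)^5

Eigenvalues and multiplicities (the geometric multiplicity of λ is n − rank(A − λI), which equals the number of Jordan blocks for λ):
  λ = 5: algebraic multiplicity = 5, geometric multiplicity = 3

Determining the block sizes for each eigenvalue:
  λ = 5: with am = 5 and gm = 3, the partition is not yet determined (e.g. several partitions of 5 into 3 parts exist). Let N = A − (5)·I. Computing rank(N^1) = 2, rank(N^2) = 0; the number of blocks of size ≥ j is rank(N^{j−1}) − rank(N^j), giving [3, 2]. So we have 2 block(s) of size 2, 1 block(s) of size 1 → block sizes [2, 2, 1]

Assembling the blocks gives a Jordan form
J =
  [5, 1, 0, 0, 0]
  [0, 5, 0, 0, 0]
  [0, 0, 5, 1, 0]
  [0, 0, 0, 5, 0]
  [0, 0, 0, 0, 5]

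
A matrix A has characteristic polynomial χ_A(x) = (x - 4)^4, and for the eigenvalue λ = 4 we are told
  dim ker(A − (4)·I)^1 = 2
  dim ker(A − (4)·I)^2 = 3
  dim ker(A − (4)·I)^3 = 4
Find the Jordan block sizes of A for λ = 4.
Block sizes for λ = 4: [3, 1]

From the dimensions of kernels of powers, the number of Jordan blocks of size at least j is d_j − d_{j−1} where d_j = dim ker(N^j) (with d_0 = 0). Computing the differences gives [2, 1, 1].
The number of blocks of size exactly k is (#blocks of size ≥ k) − (#blocks of size ≥ k + 1), so the partition is: 1 block(s) of size 1, 1 block(s) of size 3.
In nonincreasing order the block sizes are [3, 1].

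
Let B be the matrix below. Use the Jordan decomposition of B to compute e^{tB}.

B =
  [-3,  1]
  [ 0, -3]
e^{tB} =
  [exp(-3*t), t*exp(-3*t)]
  [0, exp(-3*t)]

Strategy: write B = P · J · P⁻¹ where J is a Jordan canonical form, so e^{tB} = P · e^{tJ} · P⁻¹, and e^{tJ} can be computed block-by-block.

B has Jordan form
J =
  [-3,  1]
  [ 0, -3]
(up to reordering of blocks).

Per-block formulas:
  For a 2×2 Jordan block J_2(-3): exp(t · J_2(-3)) = e^(-3t)·(I + t·N), where N is the 2×2 nilpotent shift.

After assembling e^{tJ} and conjugating by P, we get:

e^{tB} =
  [exp(-3*t), t*exp(-3*t)]
  [0, exp(-3*t)]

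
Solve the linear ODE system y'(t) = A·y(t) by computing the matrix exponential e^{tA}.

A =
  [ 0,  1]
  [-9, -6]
e^{tA} =
  [3*t*exp(-3*t) + exp(-3*t), t*exp(-3*t)]
  [-9*t*exp(-3*t), -3*t*exp(-3*t) + exp(-3*t)]

Strategy: write A = P · J · P⁻¹ where J is a Jordan canonical form, so e^{tA} = P · e^{tJ} · P⁻¹, and e^{tJ} can be computed block-by-block.

A has Jordan form
J =
  [-3,  1]
  [ 0, -3]
(up to reordering of blocks).

Per-block formulas:
  For a 2×2 Jordan block J_2(-3): exp(t · J_2(-3)) = e^(-3t)·(I + t·N), where N is the 2×2 nilpotent shift.

After assembling e^{tJ} and conjugating by P, we get:

e^{tA} =
  [3*t*exp(-3*t) + exp(-3*t), t*exp(-3*t)]
  [-9*t*exp(-3*t), -3*t*exp(-3*t) + exp(-3*t)]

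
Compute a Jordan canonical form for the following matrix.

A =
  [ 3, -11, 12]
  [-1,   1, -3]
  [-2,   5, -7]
J_3(-1)

The characteristic polynomial is
  det(x·I − A) = x^3 + 3*x^2 + 3*x + 1 = (x + 1)^3

Eigenvalues and multiplicities (the geometric multiplicity of λ is n − rank(A − λI), which equals the number of Jordan blocks for λ):
  λ = -1: algebraic multiplicity = 3, geometric multiplicity = 1

Determining the block sizes for each eigenvalue:
  λ = -1: one block (gm = 1), so the single block has size am = 3 → block sizes [3]

Assembling the blocks gives a Jordan form
J =
  [-1,  1,  0]
  [ 0, -1,  1]
  [ 0,  0, -1]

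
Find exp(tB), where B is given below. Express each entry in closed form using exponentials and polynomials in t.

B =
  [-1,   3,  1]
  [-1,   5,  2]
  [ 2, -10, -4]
e^{tB} =
  [1 - t, t^2 + 3*t, t^2/2 + t]
  [-t, t^2 + 5*t + 1, t^2/2 + 2*t]
  [2*t, -2*t^2 - 10*t, -t^2 - 4*t + 1]

Strategy: write B = P · J · P⁻¹ where J is a Jordan canonical form, so e^{tB} = P · e^{tJ} · P⁻¹, and e^{tJ} can be computed block-by-block.

B has Jordan form
J =
  [0, 1, 0]
  [0, 0, 1]
  [0, 0, 0]
(up to reordering of blocks).

Per-block formulas:
  For a 3×3 Jordan block J_3(0): exp(t · J_3(0)) = e^(0t)·(I + t·N + (t^2/2)·N^2), where N is the 3×3 nilpotent shift.

After assembling e^{tJ} and conjugating by P, we get:

e^{tB} =
  [1 - t, t^2 + 3*t, t^2/2 + t]
  [-t, t^2 + 5*t + 1, t^2/2 + 2*t]
  [2*t, -2*t^2 - 10*t, -t^2 - 4*t + 1]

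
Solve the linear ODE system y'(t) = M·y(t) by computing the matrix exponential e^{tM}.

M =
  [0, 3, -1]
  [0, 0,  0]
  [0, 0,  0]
e^{tM} =
  [1, 3*t, -t]
  [0, 1, 0]
  [0, 0, 1]

Strategy: write M = P · J · P⁻¹ where J is a Jordan canonical form, so e^{tM} = P · e^{tJ} · P⁻¹, and e^{tJ} can be computed block-by-block.

M has Jordan form
J =
  [0, 1, 0]
  [0, 0, 0]
  [0, 0, 0]
(up to reordering of blocks).

Per-block formulas:
  For a 2×2 Jordan block J_2(0): exp(t · J_2(0)) = e^(0t)·(I + t·N), where N is the 2×2 nilpotent shift.
  For a 1×1 block at λ = 0: exp(t · [0]) = [e^(0t)].

After assembling e^{tJ} and conjugating by P, we get:

e^{tM} =
  [1, 3*t, -t]
  [0, 1, 0]
  [0, 0, 1]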